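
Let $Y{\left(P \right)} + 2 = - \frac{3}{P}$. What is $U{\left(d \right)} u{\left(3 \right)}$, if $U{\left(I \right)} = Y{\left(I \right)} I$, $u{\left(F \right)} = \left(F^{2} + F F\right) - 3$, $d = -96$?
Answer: $2835$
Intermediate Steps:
$Y{\left(P \right)} = -2 - \frac{3}{P}$
$u{\left(F \right)} = -3 + 2 F^{2}$ ($u{\left(F \right)} = \left(F^{2} + F^{2}\right) - 3 = 2 F^{2} - 3 = -3 + 2 F^{2}$)
$U{\left(I \right)} = I \left(-2 - \frac{3}{I}\right)$ ($U{\left(I \right)} = \left(-2 - \frac{3}{I}\right) I = I \left(-2 - \frac{3}{I}\right)$)
$U{\left(d \right)} u{\left(3 \right)} = \left(-3 - -192\right) \left(-3 + 2 \cdot 3^{2}\right) = \left(-3 + 192\right) \left(-3 + 2 \cdot 9\right) = 189 \left(-3 + 18\right) = 189 \cdot 15 = 2835$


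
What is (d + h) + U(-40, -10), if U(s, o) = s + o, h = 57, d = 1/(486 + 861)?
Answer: 9430/1347 ≈ 7.0007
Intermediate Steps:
d = 1/1347 ≈ 0.00074239
U(s, o) = o + s
(d + h) + U(-40, -10) = (1/1347 + 57) + (-10 - 40) = 76780/1347 - 50 = 9430/1347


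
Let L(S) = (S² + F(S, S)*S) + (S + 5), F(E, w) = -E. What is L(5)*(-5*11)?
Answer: -550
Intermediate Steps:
L(S) = 5 + S (L(S) = (S² + (-S)*S) + (S + 5) = (S² - S²) + (5 + S) = 0 + (5 + S) = 5 + S)
L(5)*(-5*11) = (5 + 5)*(-5*11) = 10*(-55) = -550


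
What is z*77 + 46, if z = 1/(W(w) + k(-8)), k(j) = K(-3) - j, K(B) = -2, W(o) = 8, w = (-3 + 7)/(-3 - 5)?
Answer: 103/2 ≈ 51.500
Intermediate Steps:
w = -1/2 (w = 4/(-8) = 4*(-1/8) = -1/2 ≈ -0.50000)
k(j) = -2 - j
z = 1/14 (z = 1/(8 + (-2 - 1*(-8))) = 1/(8 + (-2 + 8)) = 1/(8 + 6) = 1/14 ≈ 0.071429)
z*77 + 46 = (1/14)*77 + 46 = 11/2 + 46 = 103/2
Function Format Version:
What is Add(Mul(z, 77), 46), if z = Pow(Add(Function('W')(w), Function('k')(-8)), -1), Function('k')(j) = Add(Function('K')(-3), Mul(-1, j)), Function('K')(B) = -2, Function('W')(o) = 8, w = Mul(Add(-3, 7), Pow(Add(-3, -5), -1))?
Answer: Rational(103, 2) ≈ 51.500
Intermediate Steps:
w = Rational(-1, 2) (w = Mul(4, Pow(-8, -1)) = Mul(4, Rational(-1, 8)) = Rational(-1, 2) ≈ -0.50000)
Function('k')(j) = Add(-2, Mul(-1, j))
z = Rational(1, 14) (z = Pow(Add(8, Add(-2, Mul(-1, -8))), -1) = Pow(Add(8, Add(-2, 8)), -1) = Pow(Add(8, 6), -1) = Pow(14, -1) = Rational(1, 14) ≈ 0.071429)
Add(Mul(z, 77), 46) = Add(Mul(Rational(1, 14), 77), 46) = Add(Rational(11, 2), 46) = Rational(103, 2)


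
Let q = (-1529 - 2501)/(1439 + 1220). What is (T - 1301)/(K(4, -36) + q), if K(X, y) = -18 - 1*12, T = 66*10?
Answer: 1704419/83800 ≈ 20.339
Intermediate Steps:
T = 660
K(X, y) = -30 (K(X, y) = -18 - 12 = -30)
q = -4030/2659 ≈ -1.5156
(T - 1301)/(K(4, -36) + q) = (660 - 1301)/(-30 - 4030/2659) = -641/(-83800/2659) = -641*(-2659/83800) = 1704419/83800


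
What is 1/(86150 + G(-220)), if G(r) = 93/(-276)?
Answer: 92/7925769 ≈ 1.1608e-5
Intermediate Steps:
G(r) = -31/92 (G(r) = 93*(-1/276) = -31/92)
1/(86150 + G(-220)) = 1/(86150 - 31/92) = 1/(7925769/92) = 92/7925769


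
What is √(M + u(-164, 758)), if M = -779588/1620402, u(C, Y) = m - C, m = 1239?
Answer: √920649390054009/810201 ≈ 37.450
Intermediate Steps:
u(C, Y) = 1239 - C
M = -389794/810201 (M = -779588*1/1620402 = -389794/810201 ≈ -0.48111)
√(M + u(-164, 758)) = √(-389794/810201 + (1239 - 1*(-164))) = √(-389794/810201 + (1239 + 164)) = √(-389794/810201 + 1403) = √(1136322209/810201) = √920649390054009/810201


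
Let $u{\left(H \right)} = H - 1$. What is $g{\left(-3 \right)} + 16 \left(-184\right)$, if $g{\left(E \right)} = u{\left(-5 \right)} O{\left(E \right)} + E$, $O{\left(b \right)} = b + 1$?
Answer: $-2935$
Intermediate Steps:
$O{\left(b \right)} = 1 + b$
$u{\left(H \right)} = -1 + H$ ($u{\left(H \right)} = H - 1 = -1 + H$)
$g{\left(E \right)} = -6 - 5 E$ ($g{\left(E \right)} = \left(-1 - 5\right) \left(1 + E\right) + E = - 6 \left(1 + E\right) + E = \left(-6 - 6 E\right) + E = -6 - 5 E$)
$g{\left(-3 \right)} + 16 \left(-184\right) = \left(-6 - -15\right) + 16 \left(-184\right) = \left(-6 + 15\right) - 2944 = 9 - 2944 = -2935$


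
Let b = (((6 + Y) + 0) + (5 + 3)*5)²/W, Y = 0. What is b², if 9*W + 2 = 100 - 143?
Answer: 4477456/25 ≈ 1.7910e+5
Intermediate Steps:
W = -5 (W = -2/9 + (100 - 143)/9 = -2/9 + (⅑)*(-43) = -2/9 - 43/9 = -5)
b = -2116/5 (b = (((6 + 0) + 0) + (5 + 3)*5)²/(-5) = ((6 + 0) + 8*5)²*(-⅕) = (6 + 40)²*(-⅕) = 46²*(-⅕) = 2116*(-⅕) = -2116/5 ≈ -423.20)
b² = (-2116/5)² = 4477456/25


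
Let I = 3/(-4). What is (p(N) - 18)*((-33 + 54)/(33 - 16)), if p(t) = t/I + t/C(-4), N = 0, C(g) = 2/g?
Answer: -378/17 ≈ -22.235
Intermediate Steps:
I = -¾ (I = 3*(-¼) = -¾ ≈ -0.75000)
p(t) = -10*t/3 (p(t) = t/(-¾) + t/((2/(-4))) = t*(-4/3) + t/((2*(-¼))) = -4*t/3 + t/(-½) = -4*t/3 + t*(-2) = -4*t/3 - 2*t = -10*t/3)
(p(N) - 18)*((-33 + 54)/(33 - 16)) = (-10/3*0 - 18)*((-33 + 54)/(33 - 16)) = (0 - 18)*(21/17) = -378/17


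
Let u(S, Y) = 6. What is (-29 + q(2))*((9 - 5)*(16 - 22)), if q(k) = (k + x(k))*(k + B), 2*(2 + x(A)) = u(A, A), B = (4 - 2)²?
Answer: 264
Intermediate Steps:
B = 4 (B = 2² = 4)
x(A) = 1 (x(A) = -2 + (½)*6 = -2 + 3 = 1)
q(k) = (1 + k)*(4 + k) (q(k) = (k + 1)*(k + 4) = (1 + k)*(4 + k))
(-29 + q(2))*((9 - 5)*(16 - 22)) = (-29 + (4 + 2² + 5*2))*((9 - 5)*(16 - 22)) = (-29 + (4 + 4 + 10))*(4*(-6)) = (-29 + 18)*(-24) = -11*(-24) = 264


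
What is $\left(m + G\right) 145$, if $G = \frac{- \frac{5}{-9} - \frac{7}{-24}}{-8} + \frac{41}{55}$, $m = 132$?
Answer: $\frac{121858609}{6336} \approx 19233.0$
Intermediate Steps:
$G = \frac{20261}{31680}$ ($G = \left(\left(-5\right) \left(- \frac{1}{9}\right) - - \frac{7}{24}\right) \left(- \frac{1}{8}\right) + 41 \cdot \frac{1}{55} = \left(\frac{5}{9} + \frac{7}{24}\right) \left(- \frac{1}{8}\right) + \frac{41}{55} = \frac{61}{72} \left(- \frac{1}{8}\right) + \frac{41}{55} = - \frac{61}{576} + \frac{41}{55} = \frac{20261}{31680} \approx 0.63955$)
$\left(m + G\right) 145 = \left(132 + \frac{20261}{31680}\right) 145 = \frac{4202021}{31680} \cdot 145 = \frac{121858609}{6336}$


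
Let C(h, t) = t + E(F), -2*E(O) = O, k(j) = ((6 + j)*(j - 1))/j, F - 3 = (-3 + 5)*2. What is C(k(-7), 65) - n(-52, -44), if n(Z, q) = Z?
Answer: 227/2 ≈ 113.50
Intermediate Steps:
F = 7 (F = 3 + (-3 + 5)*2 = 3 + 2*2 = 3 + 4 = 7)
k(j) = (-1 + j)*(6 + j)/j (k(j) = ((6 + j)*(-1 + j))/j = ((-1 + j)*(6 + j))/j = (-1 + j)*(6 + j)/j)
E(O) = -O/2
C(h, t) = -7/2 + t (C(h, t) = t - ½*7 = t - 7/2 = -7/2 + t)
C(k(-7), 65) - n(-52, -44) = (-7/2 + 65) - 1*(-52) = 123/2 + 52 = 227/2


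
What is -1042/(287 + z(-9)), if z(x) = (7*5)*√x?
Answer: -21361/6671 + 7815*I/6671 ≈ -3.2021 + 1.1715*I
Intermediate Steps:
z(x) = 35*√x
-1042/(287 + z(-9)) = -1042/(287 + 35*√(-9)) = -1042/(287 + 35*(3*I)) = -1042/(287 + 105*I) = ((287 - 105*I)/93394)*(-1042) = -521*(287 - 105*I)/46697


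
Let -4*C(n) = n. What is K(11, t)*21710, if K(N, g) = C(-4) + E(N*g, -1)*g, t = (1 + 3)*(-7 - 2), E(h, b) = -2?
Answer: 1584830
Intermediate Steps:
C(n) = -n/4
t = -36 (t = 4*(-9) = -36)
K(N, g) = 1 - 2*g (K(N, g) = -1/4*(-4) - 2*g = 1 - 2*g)
K(11, t)*21710 = (1 - 2*(-36))*21710 = (1 + 72)*21710 = 73*21710 = 1584830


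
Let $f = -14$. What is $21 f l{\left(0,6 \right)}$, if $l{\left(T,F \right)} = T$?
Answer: $0$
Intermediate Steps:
$21 f l{\left(0,6 \right)} = 21 \left(-14\right) 0 = \left(-294\right) 0 = 0$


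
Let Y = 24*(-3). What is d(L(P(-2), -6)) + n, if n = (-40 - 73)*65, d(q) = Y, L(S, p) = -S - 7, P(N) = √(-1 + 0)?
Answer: -7417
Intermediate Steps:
P(N) = I (P(N) = √(-1) = I)
L(S, p) = -7 - S
Y = -72
d(q) = -72
n = -7345 (n = -113*65 = -7345)
d(L(P(-2), -6)) + n = -72 - 7345 = -7417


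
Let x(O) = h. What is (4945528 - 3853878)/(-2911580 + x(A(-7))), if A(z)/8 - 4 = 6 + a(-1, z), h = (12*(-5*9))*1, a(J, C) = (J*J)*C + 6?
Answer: -109165/291212 ≈ -0.37486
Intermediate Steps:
a(J, C) = 6 + C*J**2 (a(J, C) = J**2*C + 6 = C*J**2 + 6 = 6 + C*J**2)
h = -540 (h = (12*(-45))*1 = -540*1 = -540)
A(z) = 128 + 8*z (A(z) = 32 + 8*(6 + (6 + z*(-1)**2)) = 32 + 8*(6 + (6 + z*1)) = 32 + 8*(6 + (6 + z)) = 32 + 8*(12 + z) = 32 + (96 + 8*z) = 128 + 8*z)
x(O) = -540
(4945528 - 3853878)/(-2911580 + x(A(-7))) = (4945528 - 3853878)/(-2911580 - 540) = 1091650/(-2912120) = 1091650*(-1/2912120) = -109165/291212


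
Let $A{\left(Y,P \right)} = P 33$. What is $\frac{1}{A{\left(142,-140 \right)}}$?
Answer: $- \frac{1}{4620} \approx -0.00021645$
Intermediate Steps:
$A{\left(Y,P \right)} = 33 P$
$\frac{1}{A{\left(142,-140 \right)}} = \frac{1}{33 \left(-140\right)} = \frac{1}{-4620} = - \frac{1}{4620}$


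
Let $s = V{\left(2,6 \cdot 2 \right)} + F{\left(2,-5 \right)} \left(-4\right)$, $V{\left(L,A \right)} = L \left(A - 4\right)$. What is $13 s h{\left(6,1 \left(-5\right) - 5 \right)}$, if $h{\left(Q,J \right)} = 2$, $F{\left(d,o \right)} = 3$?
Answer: $104$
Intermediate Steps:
$V{\left(L,A \right)} = L \left(-4 + A\right)$
$s = 4$ ($s = 2 \left(-4 + 6 \cdot 2\right) + 3 \left(-4\right) = 2 \left(-4 + 12\right) - 12 = 2 \cdot 8 - 12 = 16 - 12 = 4$)
$13 s h{\left(6,1 \left(-5\right) - 5 \right)} = 13 \cdot 4 \cdot 2 = 52 \cdot 2 = 104$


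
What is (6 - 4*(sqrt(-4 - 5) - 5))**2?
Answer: 532 - 624*I ≈ 532.0 - 624.0*I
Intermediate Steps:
(6 - 4*(sqrt(-4 - 5) - 5))**2 = (6 - 4*(sqrt(-9) - 5))**2 = (6 - 4*(3*I - 5))**2 = (6 - 4*(-5 + 3*I))**2 = (6 + (20 - 12*I))**2 = (26 - 12*I)**2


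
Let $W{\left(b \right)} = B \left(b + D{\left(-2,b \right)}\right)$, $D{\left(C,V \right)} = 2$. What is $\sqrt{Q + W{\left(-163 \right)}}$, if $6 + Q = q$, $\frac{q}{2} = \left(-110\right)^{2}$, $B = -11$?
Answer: $3 \sqrt{2885} \approx 161.14$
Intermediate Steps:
$q = 24200$ ($q = 2 \left(-110\right)^{2} = 2 \cdot 12100 = 24200$)
$Q = 24194$ ($Q = -6 + 24200 = 24194$)
$W{\left(b \right)} = -22 - 11 b$ ($W{\left(b \right)} = - 11 \left(b + 2\right) = - 11 \left(2 + b\right) = -22 - 11 b$)
$\sqrt{Q + W{\left(-163 \right)}} = \sqrt{24194 - -1771} = \sqrt{24194 + \left(-22 + 1793\right)} = \sqrt{24194 + 1771} = \sqrt{25965} = 3 \sqrt{2885}$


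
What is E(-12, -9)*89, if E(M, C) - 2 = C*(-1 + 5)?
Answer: -3026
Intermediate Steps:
E(M, C) = 2 + 4*C (E(M, C) = 2 + C*(-1 + 5) = 2 + C*4 = 2 + 4*C)
E(-12, -9)*89 = (2 + 4*(-9))*89 = (2 - 36)*89 = -34*89 = -3026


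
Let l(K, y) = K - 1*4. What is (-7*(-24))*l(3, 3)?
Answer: -168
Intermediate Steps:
l(K, y) = -4 + K (l(K, y) = K - 4 = -4 + K)
(-7*(-24))*l(3, 3) = (-7*(-24))*(-4 + 3) = 168*(-1) = -168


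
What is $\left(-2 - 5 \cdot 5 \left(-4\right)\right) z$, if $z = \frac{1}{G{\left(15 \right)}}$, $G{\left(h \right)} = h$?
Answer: $\frac{98}{15} \approx 6.5333$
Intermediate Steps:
$z = \frac{1}{15} \approx 0.066667$
$\left(-2 - 5 \cdot 5 \left(-4\right)\right) z = \left(-2 - 5 \cdot 5 \left(-4\right)\right) \frac{1}{15} = \left(-2 - -100\right) \frac{1}{15} = \left(-2 + 100\right) \frac{1}{15} = 98 \cdot \frac{1}{15} = \frac{98}{15}$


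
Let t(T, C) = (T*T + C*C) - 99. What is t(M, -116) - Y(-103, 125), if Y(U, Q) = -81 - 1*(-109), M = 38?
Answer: 14773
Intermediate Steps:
Y(U, Q) = 28 (Y(U, Q) = -81 + 109 = 28)
t(T, C) = -99 + C² + T² (t(T, C) = (T² + C²) - 99 = (C² + T²) - 99 = -99 + C² + T²)
t(M, -116) - Y(-103, 125) = (-99 + (-116)² + 38²) - 1*28 = (-99 + 13456 + 1444) - 28 = 14801 - 28 = 14773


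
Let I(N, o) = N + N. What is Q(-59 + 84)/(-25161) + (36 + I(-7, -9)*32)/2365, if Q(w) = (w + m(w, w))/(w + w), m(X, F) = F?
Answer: -10368697/59505765 ≈ -0.17425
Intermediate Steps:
I(N, o) = 2*N
Q(w) = 1 (Q(w) = (w + w)/(w + w) = (2*w)/((2*w)) = (2*w)*(1/(2*w)) = 1)
Q(-59 + 84)/(-25161) + (36 + I(-7, -9)*32)/2365 = 1/(-25161) + (36 + (2*(-7))*32)/2365 = 1*(-1/25161) + (36 - 14*32)*(1/2365) = -1/25161 + (36 - 448)*(1/2365) = -1/25161 - 412*1/2365 = -1/25161 - 412/2365 = -10368697/59505765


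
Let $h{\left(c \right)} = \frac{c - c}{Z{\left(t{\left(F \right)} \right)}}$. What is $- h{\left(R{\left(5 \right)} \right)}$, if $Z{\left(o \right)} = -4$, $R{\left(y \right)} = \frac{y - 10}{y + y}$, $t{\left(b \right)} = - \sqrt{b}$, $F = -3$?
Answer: $0$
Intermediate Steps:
$R{\left(y \right)} = \frac{-10 + y}{2 y}$
$h{\left(c \right)} = 0$ ($h{\left(c \right)} = \frac{c - c}{-4} = 0 \left(- \frac{1}{4}\right) = 0$)
$- h{\left(R{\left(5 \right)} \right)} = \left(-1\right) 0 = 0$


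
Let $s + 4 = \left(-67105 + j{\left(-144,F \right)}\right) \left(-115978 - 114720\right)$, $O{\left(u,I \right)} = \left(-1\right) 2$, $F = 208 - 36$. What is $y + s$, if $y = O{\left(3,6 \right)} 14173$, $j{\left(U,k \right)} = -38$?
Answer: $15489727464$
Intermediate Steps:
$F = 172$
$O{\left(u,I \right)} = -2$
$s = 15489755810$ ($s = -4 + \left(-67105 - 38\right) \left(-115978 - 114720\right) = -4 - -15489755814 = -4 + 15489755814 = 15489755810$)
$y = -28346$ ($y = \left(-2\right) 14173 = -28346$)
$y + s = -28346 + 15489755810 = 15489727464$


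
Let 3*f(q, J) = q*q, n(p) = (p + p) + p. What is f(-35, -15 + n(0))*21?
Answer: 8575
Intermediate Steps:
n(p) = 3*p (n(p) = 2*p + p = 3*p)
f(q, J) = q²/3 (f(q, J) = (q*q)/3 = q²/3)
f(-35, -15 + n(0))*21 = ((⅓)*(-35)²)*21 = ((⅓)*1225)*21 = (1225/3)*21 = 8575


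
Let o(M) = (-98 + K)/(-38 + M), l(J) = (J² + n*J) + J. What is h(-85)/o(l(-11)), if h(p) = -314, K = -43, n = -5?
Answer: 39878/141 ≈ 282.82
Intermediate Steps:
l(J) = J² - 4*J (l(J) = (J² - 5*J) + J = J² - 4*J)
o(M) = -141/(-38 + M) (o(M) = (-98 - 43)/(-38 + M) = -141/(-38 + M))
h(-85)/o(l(-11)) = -(11932/141 + 3454*(-4 - 11)/141) = -314/((-141/(-38 - 11*(-15)))) = -314/((-141/(-38 + 165))) = -314/((-141/127)) = -314/((-141*1/127)) = -314/(-141/127) = -314*(-127/141) = 39878/141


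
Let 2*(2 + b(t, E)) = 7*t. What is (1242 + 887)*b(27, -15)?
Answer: 393865/2 ≈ 1.9693e+5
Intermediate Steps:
b(t, E) = -2 + 7*t/2 (b(t, E) = -2 + (7*t)/2 = -2 + 7*t/2)
(1242 + 887)*b(27, -15) = (1242 + 887)*(-2 + (7/2)*27) = 2129*(-2 + 189/2) = 2129*(185/2) = 393865/2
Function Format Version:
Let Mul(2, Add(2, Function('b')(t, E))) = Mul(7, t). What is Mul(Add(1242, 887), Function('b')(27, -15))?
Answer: Rational(393865, 2) ≈ 1.9693e+5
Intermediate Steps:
Function('b')(t, E) = Add(-2, Mul(Rational(7, 2), t)) (Function('b')(t, E) = Add(-2, Mul(Rational(1, 2), Mul(7, t))) = Add(-2, Mul(Rational(7, 2), t)))
Mul(Add(1242, 887), Function('b')(27, -15)) = Mul(Add(1242, 887), Add(-2, Mul(Rational(7, 2), 27))) = Mul(2129, Add(-2, Rational(189, 2))) = Mul(2129, Rational(185, 2)) = Rational(393865, 2)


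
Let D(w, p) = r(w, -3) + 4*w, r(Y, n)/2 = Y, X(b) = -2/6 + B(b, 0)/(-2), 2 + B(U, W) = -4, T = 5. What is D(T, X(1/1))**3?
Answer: 27000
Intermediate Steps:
B(U, W) = -6 (B(U, W) = -2 - 4 = -6)
X(b) = 8/3 (X(b) = -2/6 - 6/(-2) = -2*1/6 - 6*(-1/2) = -1/3 + 3 = 8/3)
r(Y, n) = 2*Y
D(w, p) = 6*w (D(w, p) = 2*w + 4*w = 6*w)
D(T, X(1/1))**3 = (6*5)**3 = 30**3 = 27000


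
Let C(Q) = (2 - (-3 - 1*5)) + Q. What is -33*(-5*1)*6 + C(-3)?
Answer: 997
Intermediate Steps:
C(Q) = 10 + Q (C(Q) = (2 - (-3 - 5)) + Q = (2 - 1*(-8)) + Q = (2 + 8) + Q = 10 + Q)
-33*(-5*1)*6 + C(-3) = -33*(-5*1)*6 + (10 - 3) = -(-165)*6 + 7 = -33*(-30) + 7 = 990 + 7 = 997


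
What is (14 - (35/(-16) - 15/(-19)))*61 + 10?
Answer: 288581/304 ≈ 949.28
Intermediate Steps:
(14 - (35/(-16) - 15/(-19)))*61 + 10 = (14 - (35*(-1/16) - 15*(-1/19)))*61 + 10 = (14 - (-35/16 + 15/19))*61 + 10 = (14 - 1*(-425/304))*61 + 10 = (14 + 425/304)*61 + 10 = (4681/304)*61 + 10 = 285541/304 + 10 = 288581/304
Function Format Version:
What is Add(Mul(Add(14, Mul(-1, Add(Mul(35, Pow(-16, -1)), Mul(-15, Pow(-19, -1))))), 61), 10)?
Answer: Rational(288581, 304) ≈ 949.28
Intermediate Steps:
Add(Mul(Add(14, Mul(-1, Add(Mul(35, Pow(-16, -1)), Mul(-15, Pow(-19, -1))))), 61), 10) = Add(Mul(Add(14, Mul(-1, Add(Mul(35, Rational(-1, 16)), Mul(-15, Rational(-1, 19))))), 61), 10) = Add(Mul(Add(14, Mul(-1, Add(Rational(-35, 16), Rational(15, 19)))), 61), 10) = Add(Mul(Add(14, Mul(-1, Rational(-425, 304))), 61), 10) = Add(Mul(Add(14, Rational(425, 304)), 61), 10) = Add(Mul(Rational(4681, 304), 61), 10) = Add(Rational(285541, 304), 10) = Rational(288581, 304)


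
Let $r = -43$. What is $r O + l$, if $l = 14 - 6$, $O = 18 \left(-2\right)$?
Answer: $1556$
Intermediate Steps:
$O = -36$
$l = 8$
$r O + l = \left(-43\right) \left(-36\right) + 8 = 1548 + 8 = 1556$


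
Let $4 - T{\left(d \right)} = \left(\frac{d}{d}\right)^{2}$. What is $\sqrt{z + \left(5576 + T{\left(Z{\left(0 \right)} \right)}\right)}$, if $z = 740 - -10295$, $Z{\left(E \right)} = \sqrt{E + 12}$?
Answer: $3 \sqrt{1846} \approx 128.9$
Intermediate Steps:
$Z{\left(E \right)} = \sqrt{12 + E}$
$T{\left(d \right)} = 3$ ($T{\left(d \right)} = 4 - \left(\frac{d}{d}\right)^{2} = 4 - 1^{2} = 4 - 1 = 3$)
$z = 11035$ ($z = 740 + 10295 = 11035$)
$\sqrt{z + \left(5576 + T{\left(Z{\left(0 \right)} \right)}\right)} = \sqrt{11035 + \left(5576 + 3\right)} = \sqrt{11035 + 5579} = \sqrt{16614} = 3 \sqrt{1846}$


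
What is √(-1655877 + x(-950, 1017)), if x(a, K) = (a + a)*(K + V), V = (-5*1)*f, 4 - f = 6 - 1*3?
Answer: 311*I*√37 ≈ 1891.7*I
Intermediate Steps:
f = 1 (f = 4 - (6 - 1*3) = 4 - (6 - 3) = 4 - 1*3 = 4 - 3 = 1)
V = -5 (V = -5*1*1 = -5*1 = -5)
x(a, K) = 2*a*(-5 + K) (x(a, K) = (a + a)*(K - 5) = (2*a)*(-5 + K) = 2*a*(-5 + K))
√(-1655877 + x(-950, 1017)) = √(-1655877 + 2*(-950)*(-5 + 1017)) = √(-1655877 + 2*(-950)*1012) = √(-1655877 - 1922800) = √(-3578677) = 311*I*√37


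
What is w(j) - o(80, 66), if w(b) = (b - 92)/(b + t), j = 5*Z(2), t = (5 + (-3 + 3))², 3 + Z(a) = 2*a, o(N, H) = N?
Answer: -829/10 ≈ -82.900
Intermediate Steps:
Z(a) = -3 + 2*a
t = 25 (t = (5 + 0)² = 5² = 25)
j = 5 (j = 5*(-3 + 2*2) = 5*(-3 + 4) = 5*1 = 5)
w(b) = (-92 + b)/(25 + b) (w(b) = (b - 92)/(b + 25) = (-92 + b)/(25 + b))
w(j) - o(80, 66) = (-92 + 5)/(25 + 5) - 1*80 = -87/30 - 80 = (1/30)*(-87) - 80 = -29/10 - 80 = -829/10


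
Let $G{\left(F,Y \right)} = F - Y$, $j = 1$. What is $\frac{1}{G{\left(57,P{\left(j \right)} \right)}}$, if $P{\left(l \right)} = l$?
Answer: $\frac{1}{56} \approx 0.017857$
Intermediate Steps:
$\frac{1}{G{\left(57,P{\left(j \right)} \right)}} = \frac{1}{57 - 1} = \frac{1}{56}$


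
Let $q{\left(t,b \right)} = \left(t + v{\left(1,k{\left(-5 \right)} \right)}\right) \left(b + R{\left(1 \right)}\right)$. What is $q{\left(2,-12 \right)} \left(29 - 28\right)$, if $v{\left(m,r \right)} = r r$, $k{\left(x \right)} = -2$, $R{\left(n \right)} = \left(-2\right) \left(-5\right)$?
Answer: $-12$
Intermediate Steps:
$R{\left(n \right)} = 10$
$v{\left(m,r \right)} = r^{2}$
$q{\left(t,b \right)} = \left(4 + t\right) \left(10 + b\right)$ ($q{\left(t,b \right)} = \left(t + \left(-2\right)^{2}\right) \left(b + 10\right) = \left(t + 4\right) \left(10 + b\right) = \left(4 + t\right) \left(10 + b\right)$)
$q{\left(2,-12 \right)} \left(29 - 28\right) = \left(40 + 4 \left(-12\right) + 10 \cdot 2 - 24\right) \left(29 - 28\right) = \left(40 - 48 + 20 - 24\right) 1 = \left(-12\right) 1 = -12$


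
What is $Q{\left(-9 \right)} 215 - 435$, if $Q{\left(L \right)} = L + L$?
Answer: $-4305$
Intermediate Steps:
$Q{\left(L \right)} = 2 L$
$Q{\left(-9 \right)} 215 - 435 = 2 \left(-9\right) 215 - 435 = \left(-18\right) 215 - 435 = -3870 - 435 = -4305$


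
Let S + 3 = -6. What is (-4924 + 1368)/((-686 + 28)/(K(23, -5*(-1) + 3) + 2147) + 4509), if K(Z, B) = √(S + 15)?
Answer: -73905369286756/93705472440739 + 2339848*√6/93705472440739 ≈ -0.78870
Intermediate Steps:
S = -9 (S = -3 - 6 = -9)
K(Z, B) = √6 (K(Z, B) = √(-9 + 15) = √6)
(-4924 + 1368)/((-686 + 28)/(K(23, -5*(-1) + 3) + 2147) + 4509) = (-4924 + 1368)/((-686 + 28)/(√6 + 2147) + 4509) = -3556/(-658/(2147 + √6) + 4509) = -3556/(4509 - 658/(2147 + √6))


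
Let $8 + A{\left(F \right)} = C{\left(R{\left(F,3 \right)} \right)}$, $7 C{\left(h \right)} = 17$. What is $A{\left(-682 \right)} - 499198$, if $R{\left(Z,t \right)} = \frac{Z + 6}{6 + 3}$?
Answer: $- \frac{3494425}{7} \approx -4.992 \cdot 10^{5}$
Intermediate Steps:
$R{\left(Z,t \right)} = \frac{2}{3} + \frac{Z}{9}$ ($R{\left(Z,t \right)} = \frac{6 + Z}{9} = \left(6 + Z\right) \frac{1}{9} = \frac{2}{3} + \frac{Z}{9}$)
$C{\left(h \right)} = \frac{17}{7}$ ($C{\left(h \right)} = \frac{1}{7} \cdot 17 = \frac{17}{7}$)
$A{\left(F \right)} = - \frac{39}{7}$ ($A{\left(F \right)} = -8 + \frac{17}{7} = - \frac{39}{7}$)
$A{\left(-682 \right)} - 499198 = - \frac{39}{7} - 499198 = - \frac{3494425}{7}$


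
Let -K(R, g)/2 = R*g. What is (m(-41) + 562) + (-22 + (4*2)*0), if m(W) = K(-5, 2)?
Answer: 560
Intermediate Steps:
K(R, g) = -2*R*g
m(W) = 20 (m(W) = -2*(-5)*2 = 20)
(m(-41) + 562) + (-22 + (4*2)*0) = (20 + 562) + (-22 + (4*2)*0) = 582 + (-22 + 8*0) = 582 + (-22 + 0) = 582 - 22 = 560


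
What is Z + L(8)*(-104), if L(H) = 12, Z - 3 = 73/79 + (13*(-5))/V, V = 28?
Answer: -2757031/2212 ≈ -1246.4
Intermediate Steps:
Z = 3545/2212 (Z = 3 + (73/79 + (13*(-5))/28) = 3 + (73*(1/79) - 65*1/28) = 3 + (73/79 - 65/28) = 3 - 3091/2212 = 3545/2212 ≈ 1.6026)
Z + L(8)*(-104) = 3545/2212 + 12*(-104) = 3545/2212 - 1248 = -2757031/2212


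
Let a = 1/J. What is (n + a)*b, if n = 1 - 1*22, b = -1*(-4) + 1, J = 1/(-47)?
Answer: -340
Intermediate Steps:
J = -1/47 ≈ -0.021277
b = 5 (b = 4 + 1 = 5)
n = -21 (n = 1 - 22 = -21)
a = -47 (a = 1/(-1/47) = -47)
(n + a)*b = (-21 - 47)*5 = -68*5 = -340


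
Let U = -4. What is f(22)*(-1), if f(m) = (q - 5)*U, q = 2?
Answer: -12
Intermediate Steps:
f(m) = 12 (f(m) = (2 - 5)*(-4) = -3*(-4) = 12)
f(22)*(-1) = 12*(-1) = -12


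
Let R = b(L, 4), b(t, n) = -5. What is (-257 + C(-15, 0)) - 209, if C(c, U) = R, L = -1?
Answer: -471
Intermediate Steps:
R = -5
C(c, U) = -5
(-257 + C(-15, 0)) - 209 = (-257 - 5) - 209 = -262 - 209 = -471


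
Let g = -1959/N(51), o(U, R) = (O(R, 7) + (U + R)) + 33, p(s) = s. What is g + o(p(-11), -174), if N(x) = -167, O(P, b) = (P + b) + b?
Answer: -50145/167 ≈ -300.27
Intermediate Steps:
O(P, b) = P + 2*b
o(U, R) = 47 + U + 2*R (o(U, R) = ((R + 2*7) + (U + R)) + 33 = ((R + 14) + (R + U)) + 33 = ((14 + R) + (R + U)) + 33 = (14 + U + 2*R) + 33 = 47 + U + 2*R)
g = 1959/167 (g = -1959/(-167) = -1959*(-1/167) = 1959/167 ≈ 11.731)
g + o(p(-11), -174) = 1959/167 + (47 - 11 + 2*(-174)) = 1959/167 + (47 - 11 - 348) = 1959/167 - 312 = -50145/167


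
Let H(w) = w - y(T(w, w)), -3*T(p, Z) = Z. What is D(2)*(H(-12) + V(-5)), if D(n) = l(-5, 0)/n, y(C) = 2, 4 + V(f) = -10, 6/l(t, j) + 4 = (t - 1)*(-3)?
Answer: -6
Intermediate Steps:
l(t, j) = 6/(-1 - 3*t) (l(t, j) = 6/(-4 + (t - 1)*(-3)) = 6/(-4 + (-1 + t)*(-3)) = 6/(-4 + (3 - 3*t)) = 6/(-1 - 3*t))
T(p, Z) = -Z/3
V(f) = -14 (V(f) = -4 - 10 = -14)
D(n) = 3/(7*n) (D(n) = (-6/(1 + 3*(-5)))/n = (-6/(1 - 15))/n = (-6/(-14))/n = (-6*(-1/14))/n = 3/(7*n))
H(w) = -2 + w (H(w) = w - 1*2 = w - 2 = -2 + w)
D(2)*(H(-12) + V(-5)) = ((3/7)/2)*((-2 - 12) - 14) = ((3/7)*(1/2))*(-14 - 14) = (3/14)*(-28) = -6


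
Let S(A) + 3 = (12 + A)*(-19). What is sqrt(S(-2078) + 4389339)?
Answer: sqrt(4428590) ≈ 2104.4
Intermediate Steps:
S(A) = -231 - 19*A (S(A) = -3 + (12 + A)*(-19) = -3 + (-228 - 19*A) = -231 - 19*A)
sqrt(S(-2078) + 4389339) = sqrt((-231 - 19*(-2078)) + 4389339) = sqrt((-231 + 39482) + 4389339) = sqrt(39251 + 4389339) = sqrt(4428590)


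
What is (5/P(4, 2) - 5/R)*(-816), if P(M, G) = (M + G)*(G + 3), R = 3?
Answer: 1224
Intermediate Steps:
P(M, G) = (3 + G)*(G + M) (P(M, G) = (G + M)*(3 + G) = (3 + G)*(G + M))
(5/P(4, 2) - 5/R)*(-816) = (5/(2² + 3*2 + 3*4 + 2*4) - 5/3)*(-816) = (5/(4 + 6 + 12 + 8) - 5*⅓)*(-816) = (5/30 - 5/3)*(-816) = (5*(1/30) - 5/3)*(-816) = (⅙ - 5/3)*(-816) = -3/2*(-816) = 1224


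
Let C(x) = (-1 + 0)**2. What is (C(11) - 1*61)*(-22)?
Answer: 1320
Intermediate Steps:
C(x) = 1 (C(x) = (-1)**2 = 1)
(C(11) - 1*61)*(-22) = (1 - 1*61)*(-22) = (1 - 61)*(-22) = -60*(-22) = 1320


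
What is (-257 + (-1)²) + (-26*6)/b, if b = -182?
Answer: -1786/7 ≈ -255.14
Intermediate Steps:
(-257 + (-1)²) + (-26*6)/b = (-257 + (-1)²) - 26*6/(-182) = (-257 + 1) - 156*(-1/182) = -256 + 6/7 = -1786/7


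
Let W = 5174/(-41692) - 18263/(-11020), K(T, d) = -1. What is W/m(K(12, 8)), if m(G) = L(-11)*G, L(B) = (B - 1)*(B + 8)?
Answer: -58700293/1378337520 ≈ -0.042588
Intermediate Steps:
W = 176100879/114861460 (W = 5174*(-1/41692) - 18263*(-1/11020) = -2587/20846 + 18263/11020 = 176100879/114861460 ≈ 1.5332)
L(B) = (-1 + B)*(8 + B)
m(G) = 36*G (m(G) = (-8 + (-11)² + 7*(-11))*G = (-8 + 121 - 77)*G = 36*G)
W/m(K(12, 8)) = 176100879/(114861460*((36*(-1)))) = (176100879/114861460)/(-36) = (176100879/114861460)*(-1/36) = -58700293/1378337520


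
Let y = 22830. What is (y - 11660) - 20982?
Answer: -9812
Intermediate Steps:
(y - 11660) - 20982 = (22830 - 11660) - 20982 = 11170 - 20982 = -9812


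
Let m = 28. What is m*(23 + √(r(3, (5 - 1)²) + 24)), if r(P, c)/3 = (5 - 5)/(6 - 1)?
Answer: 644 + 56*√6 ≈ 781.17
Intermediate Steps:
r(P, c) = 0 (r(P, c) = 3*((5 - 5)/(6 - 1)) = 3*(0/5) = 3*(0*(⅕)) = 3*0 = 0)
m*(23 + √(r(3, (5 - 1)²) + 24)) = 28*(23 + √(0 + 24)) = 28*(23 + √24) = 28*(23 + 2*√6) = 644 + 56*√6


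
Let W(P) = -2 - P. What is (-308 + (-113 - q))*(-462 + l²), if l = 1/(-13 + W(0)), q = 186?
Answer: 63097043/225 ≈ 2.8043e+5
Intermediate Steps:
l = -1/15 (l = 1/(-13 + (-2 - 1*0)) = 1/(-13 + (-2 + 0)) = 1/(-13 - 2) = 1/(-15) = -1/15 ≈ -0.066667)
(-308 + (-113 - q))*(-462 + l²) = (-308 + (-113 - 1*186))*(-462 + (-1/15)²) = (-308 + (-113 - 186))*(-462 + 1/225) = (-308 - 299)*(-103949/225) = -607*(-103949/225) = 63097043/225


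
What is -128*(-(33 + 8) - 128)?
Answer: 21632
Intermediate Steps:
-128*(-(33 + 8) - 128) = -128*(-1*41 - 128) = -128*(-41 - 128) = -128*(-169) = 21632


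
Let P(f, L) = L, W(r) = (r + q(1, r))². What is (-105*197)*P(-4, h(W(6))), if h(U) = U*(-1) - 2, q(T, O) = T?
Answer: 1054935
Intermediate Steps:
W(r) = (1 + r)² (W(r) = (r + 1)² = (1 + r)²)
h(U) = -2 - U (h(U) = -U - 2 = -2 - U)
(-105*197)*P(-4, h(W(6))) = (-105*197)*(-2 - (1 + 6)²) = -20685*(-2 - 1*7²) = -20685*(-2 - 1*49) = -20685*(-2 - 49) = -20685*(-51) = 1054935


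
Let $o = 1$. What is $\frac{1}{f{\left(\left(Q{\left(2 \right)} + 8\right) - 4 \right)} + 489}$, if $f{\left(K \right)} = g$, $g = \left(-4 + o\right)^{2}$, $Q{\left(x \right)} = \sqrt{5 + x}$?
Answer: $\frac{1}{498} \approx 0.002008$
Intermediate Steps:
$g = 9$ ($g = \left(-4 + 1\right)^{2} = \left(-3\right)^{2} = 9$)
$f{\left(K \right)} = 9$
$\frac{1}{f{\left(\left(Q{\left(2 \right)} + 8\right) - 4 \right)} + 489} = \frac{1}{9 + 489} = \frac{1}{498}$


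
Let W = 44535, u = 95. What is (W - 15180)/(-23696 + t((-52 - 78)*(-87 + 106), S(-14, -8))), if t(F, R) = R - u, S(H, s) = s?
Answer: -9785/7933 ≈ -1.2335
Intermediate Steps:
t(F, R) = -95 + R (t(F, R) = R - 1*95 = R - 95 = -95 + R)
(W - 15180)/(-23696 + t((-52 - 78)*(-87 + 106), S(-14, -8))) = (44535 - 15180)/(-23696 + (-95 - 8)) = 29355/(-23696 - 103) = 29355/(-23799) = 29355*(-1/23799) = -9785/7933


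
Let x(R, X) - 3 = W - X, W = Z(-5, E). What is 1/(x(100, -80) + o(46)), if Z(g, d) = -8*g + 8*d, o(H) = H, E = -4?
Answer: 1/137 ≈ 0.0072993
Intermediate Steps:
W = 8 (W = -8*(-5) + 8*(-4) = 40 - 32 = 8)
x(R, X) = 11 - X (x(R, X) = 3 + (8 - X) = 11 - X)
1/(x(100, -80) + o(46)) = 1/((11 - 1*(-80)) + 46) = 1/((11 + 80) + 46) = 1/(91 + 46) = 1/137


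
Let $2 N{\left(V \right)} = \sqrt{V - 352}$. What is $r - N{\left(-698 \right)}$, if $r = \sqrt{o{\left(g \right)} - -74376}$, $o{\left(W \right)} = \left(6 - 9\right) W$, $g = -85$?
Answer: $\sqrt{74631} - \frac{5 i \sqrt{42}}{2} \approx 273.19 - 16.202 i$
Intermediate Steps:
$N{\left(V \right)} = \frac{\sqrt{-352 + V}}{2}$ ($N{\left(V \right)} = \frac{\sqrt{V - 352}}{2} = \frac{\sqrt{-352 + V}}{2}$)
$o{\left(W \right)} = - 3 W$
$r = \sqrt{74631}$ ($r = \sqrt{\left(-3\right) \left(-85\right) - -74376} = \sqrt{255 + 74376} = \sqrt{74631} \approx 273.19$)
$r - N{\left(-698 \right)} = \sqrt{74631} - \frac{\sqrt{-352 - 698}}{2} = \sqrt{74631} - \frac{\sqrt{-1050}}{2} = \sqrt{74631} - \frac{5 i \sqrt{42}}{2}$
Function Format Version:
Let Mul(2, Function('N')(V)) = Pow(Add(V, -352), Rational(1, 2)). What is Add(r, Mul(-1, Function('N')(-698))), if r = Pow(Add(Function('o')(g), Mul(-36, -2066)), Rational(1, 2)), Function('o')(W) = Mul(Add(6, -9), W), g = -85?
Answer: Add(Pow(74631, Rational(1, 2)), Mul(Rational(-5, 2), I, Pow(42, Rational(1, 2)))) ≈ Add(273.19, Mul(-16.202, I))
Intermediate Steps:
Function('N')(V) = Mul(Rational(1, 2), Pow(Add(-352, V), Rational(1, 2))) (Function('N')(V) = Mul(Rational(1, 2), Pow(Add(V, -352), Rational(1, 2))) = Mul(Rational(1, 2), Pow(Add(-352, V), Rational(1, 2))))
Function('o')(W) = Mul(-3, W)
r = Pow(74631, Rational(1, 2)) (r = Pow(Add(Mul(-3, -85), Mul(-36, -2066)), Rational(1, 2)) = Pow(Add(255, 74376), Rational(1, 2)) = Pow(74631, Rational(1, 2)) ≈ 273.19)
Add(r, Mul(-1, Function('N')(-698))) = Add(Pow(74631, Rational(1, 2)), Mul(-1, Mul(Rational(1, 2), Pow(Add(-352, -698), Rational(1, 2))))) = Add(Pow(74631, Rational(1, 2)), Mul(-1, Mul(Rational(1, 2), Pow(-1050, Rational(1, 2))))) = Add(Pow(74631, Rational(1, 2)), Mul(-1, Mul(Rational(1, 2), Mul(5, I, Pow(42, Rational(1, 2)))))) = Add(Pow(74631, Rational(1, 2)), Mul(-1, Mul(Rational(5, 2), I, Pow(42, Rational(1, 2))))) = Add(Pow(74631, Rational(1, 2)), Mul(Rational(-5, 2), I, Pow(42, Rational(1, 2))))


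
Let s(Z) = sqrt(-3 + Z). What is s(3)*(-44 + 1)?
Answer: 0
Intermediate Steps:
s(3)*(-44 + 1) = sqrt(-3 + 3)*(-44 + 1) = sqrt(0)*(-43) = 0*(-43) = 0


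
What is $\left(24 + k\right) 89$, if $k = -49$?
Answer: $-2225$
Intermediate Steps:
$\left(24 + k\right) 89 = \left(24 - 49\right) 89 = \left(-25\right) 89 = -2225$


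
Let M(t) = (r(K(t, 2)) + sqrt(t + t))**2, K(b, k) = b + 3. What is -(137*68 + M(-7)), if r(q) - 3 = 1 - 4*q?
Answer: -9702 - 40*I*sqrt(14) ≈ -9702.0 - 149.67*I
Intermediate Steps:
K(b, k) = 3 + b
r(q) = 4 - 4*q (r(q) = 3 + (1 - 4*q) = 4 - 4*q)
M(t) = (-8 - 4*t + sqrt(2)*sqrt(t))**2 (M(t) = ((4 - 4*(3 + t)) + sqrt(t + t))**2 = ((4 + (-12 - 4*t)) + sqrt(2*t))**2 = ((-8 - 4*t) + sqrt(2)*sqrt(t))**2 = (-8 - 4*t + sqrt(2)*sqrt(t))**2)
-(137*68 + M(-7)) = -(137*68 + (-8 - 4*(-7) + sqrt(2)*sqrt(-7))**2) = -(9316 + (-8 + 28 + sqrt(2)*(I*sqrt(7)))**2) = -(9316 + (-8 + 28 + I*sqrt(14))**2) = -(9316 + (20 + I*sqrt(14))**2) = -9316 - (20 + I*sqrt(14))**2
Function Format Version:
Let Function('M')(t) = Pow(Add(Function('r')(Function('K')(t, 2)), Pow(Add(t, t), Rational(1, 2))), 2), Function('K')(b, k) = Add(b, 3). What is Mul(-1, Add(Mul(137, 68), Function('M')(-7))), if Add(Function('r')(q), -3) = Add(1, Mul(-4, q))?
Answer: Add(-9702, Mul(-40, I, Pow(14, Rational(1, 2)))) ≈ Add(-9702.0, Mul(-149.67, I))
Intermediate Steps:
Function('K')(b, k) = Add(3, b)
Function('r')(q) = Add(4, Mul(-4, q)) (Function('r')(q) = Add(3, Add(1, Mul(-4, q))) = Add(4, Mul(-4, q)))
Function('M')(t) = Pow(Add(-8, Mul(-4, t), Mul(Pow(2, Rational(1, 2)), Pow(t, Rational(1, 2)))), 2) (Function('M')(t) = Pow(Add(Add(4, Mul(-4, Add(3, t))), Pow(Add(t, t), Rational(1, 2))), 2) = Pow(Add(Add(4, Add(-12, Mul(-4, t))), Pow(Mul(2, t), Rational(1, 2))), 2) = Pow(Add(Add(-8, Mul(-4, t)), Mul(Pow(2, Rational(1, 2)), Pow(t, Rational(1, 2)))), 2) = Pow(Add(-8, Mul(-4, t), Mul(Pow(2, Rational(1, 2)), Pow(t, Rational(1, 2)))), 2))
Mul(-1, Add(Mul(137, 68), Function('M')(-7))) = Mul(-1, Add(Mul(137, 68), Pow(Add(-8, Mul(-4, -7), Mul(Pow(2, Rational(1, 2)), Pow(-7, Rational(1, 2)))), 2))) = Mul(-1, Add(9316, Pow(Add(-8, 28, Mul(Pow(2, Rational(1, 2)), Mul(I, Pow(7, Rational(1, 2))))), 2))) = Mul(-1, Add(9316, Pow(Add(-8, 28, Mul(I, Pow(14, Rational(1, 2)))), 2))) = Mul(-1, Add(9316, Pow(Add(20, Mul(I, Pow(14, Rational(1, 2)))), 2))) = Add(-9316, Mul(-1, Pow(Add(20, Mul(I, Pow(14, Rational(1, 2)))), 2)))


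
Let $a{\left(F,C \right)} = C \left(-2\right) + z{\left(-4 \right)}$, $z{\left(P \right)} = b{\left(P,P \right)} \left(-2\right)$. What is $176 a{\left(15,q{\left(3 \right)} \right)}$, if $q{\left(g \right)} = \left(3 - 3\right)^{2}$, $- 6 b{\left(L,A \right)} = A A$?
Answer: $\frac{2816}{3} \approx 938.67$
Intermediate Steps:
$b{\left(L,A \right)} = - \frac{A^{2}}{6}$ ($b{\left(L,A \right)} = - \frac{A A}{6} = - \frac{A^{2}}{6}$)
$q{\left(g \right)} = 0$ ($q{\left(g \right)} = 0^{2} = 0$)
$z{\left(P \right)} = \frac{P^{2}}{3}$ ($z{\left(P \right)} = - \frac{P^{2}}{6} \left(-2\right) = \frac{P^{2}}{3}$)
$a{\left(F,C \right)} = \frac{16}{3} - 2 C$ ($a{\left(F,C \right)} = C \left(-2\right) + \frac{\left(-4\right)^{2}}{3} = - 2 C + \frac{1}{3} \cdot 16 = - 2 C + \frac{16}{3} = \frac{16}{3} - 2 C$)
$176 a{\left(15,q{\left(3 \right)} \right)} = 176 \left(\frac{16}{3} - 0\right) = 176 \left(\frac{16}{3} + 0\right) = 176 \cdot \frac{16}{3} = \frac{2816}{3}$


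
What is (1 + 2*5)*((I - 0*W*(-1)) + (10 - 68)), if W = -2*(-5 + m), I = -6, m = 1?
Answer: -704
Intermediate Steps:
W = 8 (W = -2*(-5 + 1) = -2*(-4) = 8)
(1 + 2*5)*((I - 0*W*(-1)) + (10 - 68)) = (1 + 2*5)*((-6 - 0*8*(-1)) + (10 - 68)) = (1 + 10)*((-6 - 0*(-1)) - 58) = 11*((-6 - 1*0) - 58) = 11*((-6 + 0) - 58) = 11*(-6 - 58) = 11*(-64) = -704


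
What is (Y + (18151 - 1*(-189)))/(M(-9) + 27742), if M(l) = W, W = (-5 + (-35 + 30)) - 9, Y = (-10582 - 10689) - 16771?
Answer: -19702/27723 ≈ -0.71067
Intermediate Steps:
Y = -38042 (Y = -21271 - 16771 = -38042)
W = -19 (W = (-5 - 5) - 9 = -10 - 9 = -19)
M(l) = -19
(Y + (18151 - 1*(-189)))/(M(-9) + 27742) = (-38042 + (18151 - 1*(-189)))/(-19 + 27742) = (-38042 + (18151 + 189))/27723 = (-38042 + 18340)*(1/27723) = -19702*1/27723 = -19702/27723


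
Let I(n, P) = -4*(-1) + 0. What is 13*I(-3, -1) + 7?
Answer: 59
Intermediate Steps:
I(n, P) = 4 (I(n, P) = 4 + 0 = 4)
13*I(-3, -1) + 7 = 13*4 + 7 = 52 + 7 = 59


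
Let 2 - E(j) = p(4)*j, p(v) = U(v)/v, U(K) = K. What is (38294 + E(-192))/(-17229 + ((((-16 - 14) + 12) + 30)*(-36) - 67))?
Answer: -4811/2216 ≈ -2.1710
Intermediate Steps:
p(v) = 1 (p(v) = v/v = 1)
E(j) = 2 - j
(38294 + E(-192))/(-17229 + ((((-16 - 14) + 12) + 30)*(-36) - 67)) = (38294 + (2 - 1*(-192)))/(-17229 + ((((-16 - 14) + 12) + 30)*(-36) - 67)) = (38294 + (2 + 192))/(-17229 + (((-30 + 12) + 30)*(-36) - 67)) = (38294 + 194)/(-17229 + ((-18 + 30)*(-36) - 67)) = 38488/(-17229 + (12*(-36) - 67)) = 38488/(-17229 + (-432 - 67)) = 38488/(-17229 - 499) = 38488/(-17728) = 38488*(-1/17728) = -4811/2216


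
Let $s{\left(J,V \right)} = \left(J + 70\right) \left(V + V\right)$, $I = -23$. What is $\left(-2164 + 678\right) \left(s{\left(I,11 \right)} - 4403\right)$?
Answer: $5006334$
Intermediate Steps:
$s{\left(J,V \right)} = 2 V \left(70 + J\right)$ ($s{\left(J,V \right)} = \left(70 + J\right) 2 V = 2 V \left(70 + J\right)$)
$\left(-2164 + 678\right) \left(s{\left(I,11 \right)} - 4403\right) = \left(-2164 + 678\right) \left(2 \cdot 11 \left(70 - 23\right) - 4403\right) = - 1486 \left(2 \cdot 11 \cdot 47 - 4403\right) = - 1486 \left(1034 - 4403\right) = \left(-1486\right) \left(-3369\right) = 5006334$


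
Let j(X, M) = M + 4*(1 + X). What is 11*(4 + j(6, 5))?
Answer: 407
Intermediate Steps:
j(X, M) = 4 + M + 4*X (j(X, M) = M + (4 + 4*X) = 4 + M + 4*X)
11*(4 + j(6, 5)) = 11*(4 + (4 + 5 + 4*6)) = 11*(4 + (4 + 5 + 24)) = 11*(4 + 33) = 11*37 = 407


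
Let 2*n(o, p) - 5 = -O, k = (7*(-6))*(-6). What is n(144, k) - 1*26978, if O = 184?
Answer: -54135/2 ≈ -27068.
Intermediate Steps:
k = 252 (k = -42*(-6) = 252)
n(o, p) = -179/2 (n(o, p) = 5/2 + (-1*184)/2 = 5/2 + (½)*(-184) = 5/2 - 92 = -179/2)
n(144, k) - 1*26978 = -179/2 - 1*26978 = -179/2 - 26978 = -54135/2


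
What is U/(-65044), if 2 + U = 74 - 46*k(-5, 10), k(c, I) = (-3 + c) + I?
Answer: 5/16261 ≈ 0.00030748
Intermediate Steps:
k(c, I) = -3 + I + c
U = -20 (U = -2 + (74 - 46*(-3 + 10 - 5)) = -2 + (74 - 46*2) = -2 + (74 - 92) = -2 - 18 = -20)
U/(-65044) = -20/(-65044) = -20*(-1/65044) = 5/16261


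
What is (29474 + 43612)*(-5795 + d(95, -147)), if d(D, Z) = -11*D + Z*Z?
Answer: 1079407134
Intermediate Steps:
d(D, Z) = Z² - 11*D (d(D, Z) = -11*D + Z² = Z² - 11*D)
(29474 + 43612)*(-5795 + d(95, -147)) = (29474 + 43612)*(-5795 + ((-147)² - 11*95)) = 73086*(-5795 + (21609 - 1045)) = 73086*(-5795 + 20564) = 73086*14769 = 1079407134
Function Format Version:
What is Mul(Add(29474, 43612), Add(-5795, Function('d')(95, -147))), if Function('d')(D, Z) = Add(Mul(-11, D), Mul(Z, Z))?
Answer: 1079407134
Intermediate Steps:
Function('d')(D, Z) = Add(Pow(Z, 2), Mul(-11, D)) (Function('d')(D, Z) = Add(Mul(-11, D), Pow(Z, 2)) = Add(Pow(Z, 2), Mul(-11, D)))
Mul(Add(29474, 43612), Add(-5795, Function('d')(95, -147))) = Mul(Add(29474, 43612), Add(-5795, Add(Pow(-147, 2), Mul(-11, 95)))) = Mul(73086, Add(-5795, Add(21609, -1045))) = Mul(73086, Add(-5795, 20564)) = Mul(73086, 14769) = 1079407134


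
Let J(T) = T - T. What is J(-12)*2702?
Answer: 0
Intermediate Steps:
J(T) = 0
J(-12)*2702 = 0*2702 = 0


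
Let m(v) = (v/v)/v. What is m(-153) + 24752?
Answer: 3787055/153 ≈ 24752.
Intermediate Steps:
m(v) = 1/v
m(-153) + 24752 = 1/(-153) + 24752 = -1/153 + 24752 = 3787055/153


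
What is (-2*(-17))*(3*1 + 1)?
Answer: 136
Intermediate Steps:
(-2*(-17))*(3*1 + 1) = 34*(3 + 1) = 34*4 = 136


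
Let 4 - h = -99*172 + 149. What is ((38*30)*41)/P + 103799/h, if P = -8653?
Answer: 109061327/146088599 ≈ 0.74654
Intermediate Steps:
h = 16883 (h = 4 - (-99*172 + 149) = 4 - (-17028 + 149) = 4 - 1*(-16879) = 4 + 16879 = 16883)
((38*30)*41)/P + 103799/h = ((38*30)*41)/(-8653) + 103799/16883 = (1140*41)*(-1/8653) + 103799*(1/16883) = 46740*(-1/8653) + 103799/16883 = -46740/8653 + 103799/16883 = 109061327/146088599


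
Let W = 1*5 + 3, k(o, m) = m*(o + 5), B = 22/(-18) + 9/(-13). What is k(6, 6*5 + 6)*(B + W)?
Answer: 31328/13 ≈ 2409.8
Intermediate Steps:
B = -224/117 (B = 22*(-1/18) + 9*(-1/13) = -11/9 - 9/13 = -224/117 ≈ -1.9145)
k(o, m) = m*(5 + o)
W = 8 (W = 5 + 3 = 8)
k(6, 6*5 + 6)*(B + W) = ((6*5 + 6)*(5 + 6))*(-224/117 + 8) = ((30 + 6)*11)*(712/117) = (36*11)*(712/117) = 396*(712/117) = 31328/13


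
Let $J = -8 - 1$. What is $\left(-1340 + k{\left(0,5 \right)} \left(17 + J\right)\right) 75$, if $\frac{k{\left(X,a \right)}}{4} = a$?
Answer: $-88500$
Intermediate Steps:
$k{\left(X,a \right)} = 4 a$
$J = -9$ ($J = -8 - 1 = -9$)
$\left(-1340 + k{\left(0,5 \right)} \left(17 + J\right)\right) 75 = \left(-1340 + 4 \cdot 5 \left(17 - 9\right)\right) 75 = \left(-1340 + 20 \cdot 8\right) 75 = \left(-1340 + 160\right) 75 = \left(-1180\right) 75 = -88500$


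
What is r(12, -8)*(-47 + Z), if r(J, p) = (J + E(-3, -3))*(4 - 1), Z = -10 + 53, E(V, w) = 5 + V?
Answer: -168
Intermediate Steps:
Z = 43
r(J, p) = 6 + 3*J (r(J, p) = (J + (5 - 3))*(4 - 1) = (J + 2)*3 = (2 + J)*3 = 6 + 3*J)
r(12, -8)*(-47 + Z) = (6 + 3*12)*(-47 + 43) = (6 + 36)*(-4) = 42*(-4) = -168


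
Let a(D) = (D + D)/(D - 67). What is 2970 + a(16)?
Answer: 151438/51 ≈ 2969.4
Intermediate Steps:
a(D) = 2*D/(-67 + D) (a(D) = (2*D)/(-67 + D) = 2*D/(-67 + D))
2970 + a(16) = 2970 + 2*16/(-67 + 16) = 2970 + 2*16/(-51) = 2970 + 2*16*(-1/51) = 2970 - 32/51 = 151438/51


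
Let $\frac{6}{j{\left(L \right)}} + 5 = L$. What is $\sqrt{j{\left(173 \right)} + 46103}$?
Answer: $\frac{\sqrt{9036195}}{14} \approx 214.72$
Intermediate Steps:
$j{\left(L \right)} = \frac{6}{-5 + L}$
$\sqrt{j{\left(173 \right)} + 46103} = \sqrt{\frac{6}{-5 + 173} + 46103} = \sqrt{\frac{6}{168} + 46103} = \sqrt{6 \cdot \frac{1}{168} + 46103} = \sqrt{\frac{1}{28} + 46103} = \sqrt{\frac{1290885}{28}} = \frac{\sqrt{9036195}}{14}$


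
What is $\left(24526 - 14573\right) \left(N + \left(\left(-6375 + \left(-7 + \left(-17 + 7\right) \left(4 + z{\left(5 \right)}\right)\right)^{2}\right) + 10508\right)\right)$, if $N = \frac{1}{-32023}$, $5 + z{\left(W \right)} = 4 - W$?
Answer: $\frac{1371154591585}{32023} \approx 4.2818 \cdot 10^{7}$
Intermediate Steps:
$z{\left(W \right)} = -1 - W$ ($z{\left(W \right)} = -5 - \left(-4 + W\right) = -1 - W$)
$N = - \frac{1}{32023} \approx -3.1228 \cdot 10^{-5}$
$\left(24526 - 14573\right) \left(N + \left(\left(-6375 + \left(-7 + \left(-17 + 7\right) \left(4 + z{\left(5 \right)}\right)\right)^{2}\right) + 10508\right)\right) = \left(24526 - 14573\right) \left(- \frac{1}{32023} + \left(\left(-6375 + \left(-7 + \left(-17 + 7\right) \left(4 - 6\right)\right)^{2}\right) + 10508\right)\right) = 9953 \left(- \frac{1}{32023} + \left(\left(-6375 + \left(-7 - 10 \left(4 - 6\right)\right)^{2}\right) + 10508\right)\right) = 9953 \left(- \frac{1}{32023} + \left(\left(-6375 + \left(-7 - -20\right)^{2}\right) + 10508\right)\right) = 9953 \left(- \frac{1}{32023} + \left(\left(-6375 + \left(-7 + 20\right)^{2}\right) + 10508\right)\right) = 9953 \left(- \frac{1}{32023} + \left(\left(-6375 + 13^{2}\right) + 10508\right)\right) = 9953 \left(- \frac{1}{32023} + \left(\left(-6375 + 169\right) + 10508\right)\right) = 9953 \left(- \frac{1}{32023} + \left(-6206 + 10508\right)\right) = 9953 \left(- \frac{1}{32023} + 4302\right) = 9953 \cdot \frac{137762945}{32023} = \frac{1371154591585}{32023}$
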